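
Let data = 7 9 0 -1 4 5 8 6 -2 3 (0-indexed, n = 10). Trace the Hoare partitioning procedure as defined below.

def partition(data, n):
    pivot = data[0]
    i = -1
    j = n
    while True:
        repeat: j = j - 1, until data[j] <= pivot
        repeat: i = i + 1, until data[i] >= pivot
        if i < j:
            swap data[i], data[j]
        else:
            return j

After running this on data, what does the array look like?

pivot=7
j stops at 9 (3), i stops at 0 (7); swap ⇒ 3 9 0 -1 4 5 8 6 -2 7
j stops at 8 (-2), i stops at 1 (9); swap ⇒ 3 -2 0 -1 4 5 8 6 9 7
j stops at 7 (6), i stops at 6 (8); swap ⇒ 3 -2 0 -1 4 5 6 8 9 7
j stops at 6, i stops at 7; i≥j ⇒ return 6. data=3 -2 0 -1 4 5 6 8 9 7

3 -2 0 -1 4 5 6 8 9 7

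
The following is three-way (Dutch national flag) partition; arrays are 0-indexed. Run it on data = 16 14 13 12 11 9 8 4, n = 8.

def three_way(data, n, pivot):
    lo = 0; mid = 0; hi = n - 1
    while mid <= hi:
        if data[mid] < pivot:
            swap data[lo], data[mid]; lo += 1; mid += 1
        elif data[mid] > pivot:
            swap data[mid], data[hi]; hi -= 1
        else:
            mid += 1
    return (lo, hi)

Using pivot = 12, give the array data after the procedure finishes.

lo=0 mid=0 hi=7
16>12: swap(0,7), hi=6 ⇒ 4 14 13 12 11 9 8 16
4<12: swap(0,0), lo=1 mid=1 ⇒ 4 14 13 12 11 9 8 16
14>12: swap(1,6), hi=5 ⇒ 4 8 13 12 11 9 14 16
8<12: swap(1,1), lo=2 mid=2 ⇒ 4 8 13 12 11 9 14 16
13>12: swap(2,5), hi=4 ⇒ 4 8 9 12 11 13 14 16
9<12: swap(2,2), lo=3 mid=3 ⇒ 4 8 9 12 11 13 14 16
12=12: mid=4
11<12: swap(3,4), lo=4 mid=5 ⇒ 4 8 9 11 12 13 14 16
done. lo=4 hi=4; data=4 8 9 11 12 13 14 16

4 8 9 11 12 13 14 16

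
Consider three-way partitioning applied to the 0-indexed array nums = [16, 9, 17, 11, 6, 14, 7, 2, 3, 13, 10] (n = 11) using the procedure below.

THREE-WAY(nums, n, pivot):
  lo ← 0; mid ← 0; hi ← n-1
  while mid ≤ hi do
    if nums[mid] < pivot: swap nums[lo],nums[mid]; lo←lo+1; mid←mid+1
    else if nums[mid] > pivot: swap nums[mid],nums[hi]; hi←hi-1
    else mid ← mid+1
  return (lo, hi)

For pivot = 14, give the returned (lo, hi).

lo=0 mid=0 hi=10
16>14: swap(0,10), hi=9 ⇒ [10, 9, 17, 11, 6, 14, 7, 2, 3, 13, 16]
10<14: swap(0,0), lo=1 mid=1 ⇒ [10, 9, 17, 11, 6, 14, 7, 2, 3, 13, 16]
9<14: swap(1,1), lo=2 mid=2 ⇒ [10, 9, 17, 11, 6, 14, 7, 2, 3, 13, 16]
17>14: swap(2,9), hi=8 ⇒ [10, 9, 13, 11, 6, 14, 7, 2, 3, 17, 16]
13<14: swap(2,2), lo=3 mid=3 ⇒ [10, 9, 13, 11, 6, 14, 7, 2, 3, 17, 16]
11<14: swap(3,3), lo=4 mid=4 ⇒ [10, 9, 13, 11, 6, 14, 7, 2, 3, 17, 16]
6<14: swap(4,4), lo=5 mid=5 ⇒ [10, 9, 13, 11, 6, 14, 7, 2, 3, 17, 16]
14=14: mid=6
7<14: swap(5,6), lo=6 mid=7 ⇒ [10, 9, 13, 11, 6, 7, 14, 2, 3, 17, 16]
2<14: swap(6,7), lo=7 mid=8 ⇒ [10, 9, 13, 11, 6, 7, 2, 14, 3, 17, 16]
3<14: swap(7,8), lo=8 mid=9 ⇒ [10, 9, 13, 11, 6, 7, 2, 3, 14, 17, 16]
done. lo=8 hi=8; nums=[10, 9, 13, 11, 6, 7, 2, 3, 14, 17, 16]

(8, 8)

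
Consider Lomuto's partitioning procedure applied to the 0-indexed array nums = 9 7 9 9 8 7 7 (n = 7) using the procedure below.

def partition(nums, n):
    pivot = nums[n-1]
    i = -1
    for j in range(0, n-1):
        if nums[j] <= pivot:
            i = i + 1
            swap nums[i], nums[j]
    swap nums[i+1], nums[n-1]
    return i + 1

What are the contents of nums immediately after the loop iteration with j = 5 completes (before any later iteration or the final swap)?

pivot = nums[6] = 7; i = -1
j=0: nums[0]=9 > 7 → no swap
j=1: nums[1]=7 ≤ 7 → i=0, swap nums[0],nums[1] → 7 9 9 9 8 7 7
j=2: nums[2]=9 > 7 → no swap
j=3: nums[3]=9 > 7 → no swap
j=4: nums[4]=8 > 7 → no swap
j=5: nums[5]=7 ≤ 7 → i=1, swap nums[1],nums[5] → 7 7 9 9 8 9 7
(after j=5) nums = 7 7 9 9 8 9 7

7 7 9 9 8 9 7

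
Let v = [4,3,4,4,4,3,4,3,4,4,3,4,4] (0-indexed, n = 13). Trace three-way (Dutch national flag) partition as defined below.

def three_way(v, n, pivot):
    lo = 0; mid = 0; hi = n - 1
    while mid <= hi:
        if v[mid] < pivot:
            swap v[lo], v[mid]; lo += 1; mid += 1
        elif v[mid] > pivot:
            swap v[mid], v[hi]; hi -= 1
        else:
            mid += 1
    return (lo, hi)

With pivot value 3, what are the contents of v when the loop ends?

[3,3,3,3,4,4,4,4,4,4,4,4,4]

pivot = 3; lo=0, mid=0, hi=12
v[mid]=4>3: swap v[0],v[12]; hi=11 → [4,3,4,4,4,3,4,3,4,4,3,4,4]
v[mid]=4>3: swap v[0],v[11]; hi=10 → [4,3,4,4,4,3,4,3,4,4,3,4,4]
v[mid]=4>3: swap v[0],v[10]; hi=9 → [3,3,4,4,4,3,4,3,4,4,4,4,4]
v[mid]=3=3: mid=1
v[mid]=3=3: mid=2
v[mid]=4>3: swap v[2],v[9]; hi=8 → [3,3,4,4,4,3,4,3,4,4,4,4,4]
v[mid]=4>3: swap v[2],v[8]; hi=7 → [3,3,4,4,4,3,4,3,4,4,4,4,4]
v[mid]=4>3: swap v[2],v[7]; hi=6 → [3,3,3,4,4,3,4,4,4,4,4,4,4]
v[mid]=3=3: mid=3
v[mid]=4>3: swap v[3],v[6]; hi=5 → [3,3,3,4,4,3,4,4,4,4,4,4,4]
v[mid]=4>3: swap v[3],v[5]; hi=4 → [3,3,3,3,4,4,4,4,4,4,4,4,4]
v[mid]=3=3: mid=4
v[mid]=4>3: swap v[4],v[4]; hi=3 → [3,3,3,3,4,4,4,4,4,4,4,4,4]
end: lo=0, hi=3; v = [3,3,3,3,4,4,4,4,4,4,4,4,4]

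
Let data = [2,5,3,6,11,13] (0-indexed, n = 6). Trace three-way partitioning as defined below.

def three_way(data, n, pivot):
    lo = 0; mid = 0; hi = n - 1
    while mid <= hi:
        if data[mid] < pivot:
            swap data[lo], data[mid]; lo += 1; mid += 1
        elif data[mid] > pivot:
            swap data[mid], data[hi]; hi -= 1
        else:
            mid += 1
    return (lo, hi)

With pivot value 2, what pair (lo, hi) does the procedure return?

lo=0 mid=0 hi=5
2=2: mid=1
5>2: swap(1,5), hi=4 ⇒ [2,13,3,6,11,5]
13>2: swap(1,4), hi=3 ⇒ [2,11,3,6,13,5]
11>2: swap(1,3), hi=2 ⇒ [2,6,3,11,13,5]
6>2: swap(1,2), hi=1 ⇒ [2,3,6,11,13,5]
3>2: swap(1,1), hi=0 ⇒ [2,3,6,11,13,5]
done. lo=0 hi=0; data=[2,3,6,11,13,5]

(0, 0)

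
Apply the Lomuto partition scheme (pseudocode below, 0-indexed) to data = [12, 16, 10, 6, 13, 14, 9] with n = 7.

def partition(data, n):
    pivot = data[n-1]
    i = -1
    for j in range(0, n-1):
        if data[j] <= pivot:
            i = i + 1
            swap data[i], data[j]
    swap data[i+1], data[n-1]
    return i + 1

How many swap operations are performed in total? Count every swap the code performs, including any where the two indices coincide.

2

pivot=9, i=-1
j=0: 12>9, skip
j=1: 16>9, skip
j=2: 10>9, skip
j=3: 6≤9, i=0, swap(0,3) ⇒ [6, 16, 10, 12, 13, 14, 9]
j=4: 13>9, skip
j=5: 14>9, skip
swap(1,6) ⇒ [6, 9, 10, 12, 13, 14, 16]; return 1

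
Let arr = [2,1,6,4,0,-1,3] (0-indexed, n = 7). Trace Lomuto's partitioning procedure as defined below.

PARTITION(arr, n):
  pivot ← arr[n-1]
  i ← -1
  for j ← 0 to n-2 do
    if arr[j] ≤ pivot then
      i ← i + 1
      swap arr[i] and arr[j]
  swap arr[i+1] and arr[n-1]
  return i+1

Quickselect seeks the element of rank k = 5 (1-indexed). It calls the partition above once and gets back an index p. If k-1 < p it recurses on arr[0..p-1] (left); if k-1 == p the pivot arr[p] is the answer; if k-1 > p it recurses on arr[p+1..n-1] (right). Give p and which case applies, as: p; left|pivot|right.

4; pivot

pivot=3, i=-1
j=0: 2≤3, i=0, swap(0,0) ⇒ [2,1,6,4,0,-1,3]
j=1: 1≤3, i=1, swap(1,1) ⇒ [2,1,6,4,0,-1,3]
j=2: 6>3, skip
j=3: 4>3, skip
j=4: 0≤3, i=2, swap(2,4) ⇒ [2,1,0,4,6,-1,3]
j=5: -1≤3, i=3, swap(3,5) ⇒ [2,1,0,-1,6,4,3]
swap(4,6) ⇒ [2,1,0,-1,3,4,6]; return 4
p = 4; k-1 = 4 == 4 ⇒ pivot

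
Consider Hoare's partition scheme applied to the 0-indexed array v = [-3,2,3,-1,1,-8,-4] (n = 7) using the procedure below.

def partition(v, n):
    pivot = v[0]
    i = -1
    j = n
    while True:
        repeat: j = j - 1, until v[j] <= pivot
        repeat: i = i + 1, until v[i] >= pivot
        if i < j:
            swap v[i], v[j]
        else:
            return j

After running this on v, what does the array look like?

pivot = v[0] = -3; i = -1, j = 7
j→6 (v[6]=-4≤-3), i→0 (v[0]=-3≥-3); i<j, swap → [-4,2,3,-1,1,-8,-3]
j→5 (v[5]=-8≤-3), i→1 (v[1]=2≥-3); i<j, swap → [-4,-8,3,-1,1,2,-3]
j→1, i→2; i≥j, return j=1. v = [-4,-8,3,-1,1,2,-3]

[-4,-8,3,-1,1,2,-3]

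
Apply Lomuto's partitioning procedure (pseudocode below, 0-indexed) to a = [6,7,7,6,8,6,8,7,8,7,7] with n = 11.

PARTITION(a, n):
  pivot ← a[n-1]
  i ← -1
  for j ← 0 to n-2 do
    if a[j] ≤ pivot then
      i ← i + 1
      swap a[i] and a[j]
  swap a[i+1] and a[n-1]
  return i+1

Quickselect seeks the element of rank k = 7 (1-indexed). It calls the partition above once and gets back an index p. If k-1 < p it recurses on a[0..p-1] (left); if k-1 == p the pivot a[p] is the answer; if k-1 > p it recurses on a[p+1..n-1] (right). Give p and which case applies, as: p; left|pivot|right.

pivot = a[10] = 7; i = -1
j=0: a[0]=6 ≤ 7 → i=0, swap a[0],a[0] (no change) → [6,7,7,6,8,6,8,7,8,7,7]
j=1: a[1]=7 ≤ 7 → i=1, swap a[1],a[1] (no change) → [6,7,7,6,8,6,8,7,8,7,7]
j=2: a[2]=7 ≤ 7 → i=2, swap a[2],a[2] (no change) → [6,7,7,6,8,6,8,7,8,7,7]
j=3: a[3]=6 ≤ 7 → i=3, swap a[3],a[3] (no change) → [6,7,7,6,8,6,8,7,8,7,7]
j=4: a[4]=8 > 7 → no swap
j=5: a[5]=6 ≤ 7 → i=4, swap a[4],a[5] → [6,7,7,6,6,8,8,7,8,7,7]
j=6: a[6]=8 > 7 → no swap
j=7: a[7]=7 ≤ 7 → i=5, swap a[5],a[7] → [6,7,7,6,6,7,8,8,8,7,7]
j=8: a[8]=8 > 7 → no swap
j=9: a[9]=7 ≤ 7 → i=6, swap a[6],a[9] → [6,7,7,6,6,7,7,8,8,8,7]
final swap a[7],a[10] → [6,7,7,6,6,7,7,7,8,8,8]; return 7
p = 7; k-1 = 6 < 7 ⇒ left

7; left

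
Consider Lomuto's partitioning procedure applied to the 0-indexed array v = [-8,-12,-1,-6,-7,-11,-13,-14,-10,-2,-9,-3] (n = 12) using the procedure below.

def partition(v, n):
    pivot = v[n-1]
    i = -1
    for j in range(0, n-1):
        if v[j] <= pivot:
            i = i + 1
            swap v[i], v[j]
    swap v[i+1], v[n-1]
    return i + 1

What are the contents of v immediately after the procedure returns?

[-8,-12,-6,-7,-11,-13,-14,-10,-9,-3,-1,-2]

pivot=-3, i=-1
j=0: -8≤-3, i=0, swap(0,0) ⇒ [-8,-12,-1,-6,-7,-11,-13,-14,-10,-2,-9,-3]
j=1: -12≤-3, i=1, swap(1,1) ⇒ [-8,-12,-1,-6,-7,-11,-13,-14,-10,-2,-9,-3]
j=2: -1>-3, skip
j=3: -6≤-3, i=2, swap(2,3) ⇒ [-8,-12,-6,-1,-7,-11,-13,-14,-10,-2,-9,-3]
j=4: -7≤-3, i=3, swap(3,4) ⇒ [-8,-12,-6,-7,-1,-11,-13,-14,-10,-2,-9,-3]
j=5: -11≤-3, i=4, swap(4,5) ⇒ [-8,-12,-6,-7,-11,-1,-13,-14,-10,-2,-9,-3]
j=6: -13≤-3, i=5, swap(5,6) ⇒ [-8,-12,-6,-7,-11,-13,-1,-14,-10,-2,-9,-3]
j=7: -14≤-3, i=6, swap(6,7) ⇒ [-8,-12,-6,-7,-11,-13,-14,-1,-10,-2,-9,-3]
j=8: -10≤-3, i=7, swap(7,8) ⇒ [-8,-12,-6,-7,-11,-13,-14,-10,-1,-2,-9,-3]
j=9: -2>-3, skip
j=10: -9≤-3, i=8, swap(8,10) ⇒ [-8,-12,-6,-7,-11,-13,-14,-10,-9,-2,-1,-3]
swap(9,11) ⇒ [-8,-12,-6,-7,-11,-13,-14,-10,-9,-3,-1,-2]; return 9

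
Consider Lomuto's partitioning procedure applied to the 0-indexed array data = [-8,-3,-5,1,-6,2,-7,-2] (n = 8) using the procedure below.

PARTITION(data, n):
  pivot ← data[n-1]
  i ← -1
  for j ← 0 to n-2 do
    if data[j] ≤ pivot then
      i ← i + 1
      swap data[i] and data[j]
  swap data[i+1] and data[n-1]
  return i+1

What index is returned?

pivot = data[7] = -2; i = -1
j=0: data[0]=-8 ≤ -2 → i=0, swap data[0],data[0] (no change) → [-8,-3,-5,1,-6,2,-7,-2]
j=1: data[1]=-3 ≤ -2 → i=1, swap data[1],data[1] (no change) → [-8,-3,-5,1,-6,2,-7,-2]
j=2: data[2]=-5 ≤ -2 → i=2, swap data[2],data[2] (no change) → [-8,-3,-5,1,-6,2,-7,-2]
j=3: data[3]=1 > -2 → no swap
j=4: data[4]=-6 ≤ -2 → i=3, swap data[3],data[4] → [-8,-3,-5,-6,1,2,-7,-2]
j=5: data[5]=2 > -2 → no swap
j=6: data[6]=-7 ≤ -2 → i=4, swap data[4],data[6] → [-8,-3,-5,-6,-7,2,1,-2]
final swap data[5],data[7] → [-8,-3,-5,-6,-7,-2,1,2]; return 5

5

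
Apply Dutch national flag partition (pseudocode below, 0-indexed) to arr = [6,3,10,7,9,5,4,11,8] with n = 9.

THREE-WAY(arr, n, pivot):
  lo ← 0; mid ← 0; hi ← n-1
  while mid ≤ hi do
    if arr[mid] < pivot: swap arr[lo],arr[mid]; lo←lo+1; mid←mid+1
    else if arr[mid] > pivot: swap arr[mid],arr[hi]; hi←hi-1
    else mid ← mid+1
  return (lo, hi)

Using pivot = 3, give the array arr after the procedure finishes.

[3,10,7,9,5,4,11,8,6]

lo=0 mid=0 hi=8
6>3: swap(0,8), hi=7 ⇒ [8,3,10,7,9,5,4,11,6]
8>3: swap(0,7), hi=6 ⇒ [11,3,10,7,9,5,4,8,6]
11>3: swap(0,6), hi=5 ⇒ [4,3,10,7,9,5,11,8,6]
4>3: swap(0,5), hi=4 ⇒ [5,3,10,7,9,4,11,8,6]
5>3: swap(0,4), hi=3 ⇒ [9,3,10,7,5,4,11,8,6]
9>3: swap(0,3), hi=2 ⇒ [7,3,10,9,5,4,11,8,6]
7>3: swap(0,2), hi=1 ⇒ [10,3,7,9,5,4,11,8,6]
10>3: swap(0,1), hi=0 ⇒ [3,10,7,9,5,4,11,8,6]
3=3: mid=1
done. lo=0 hi=0; arr=[3,10,7,9,5,4,11,8,6]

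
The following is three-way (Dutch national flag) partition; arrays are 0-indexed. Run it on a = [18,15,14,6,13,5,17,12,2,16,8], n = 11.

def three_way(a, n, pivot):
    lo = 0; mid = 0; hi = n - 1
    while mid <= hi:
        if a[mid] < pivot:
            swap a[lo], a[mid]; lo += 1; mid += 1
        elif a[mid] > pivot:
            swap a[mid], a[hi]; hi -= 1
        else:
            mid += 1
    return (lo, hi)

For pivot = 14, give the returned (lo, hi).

(6, 6)

lo=0 mid=0 hi=10
18>14: swap(0,10), hi=9 ⇒ [8,15,14,6,13,5,17,12,2,16,18]
8<14: swap(0,0), lo=1 mid=1 ⇒ [8,15,14,6,13,5,17,12,2,16,18]
15>14: swap(1,9), hi=8 ⇒ [8,16,14,6,13,5,17,12,2,15,18]
16>14: swap(1,8), hi=7 ⇒ [8,2,14,6,13,5,17,12,16,15,18]
2<14: swap(1,1), lo=2 mid=2 ⇒ [8,2,14,6,13,5,17,12,16,15,18]
14=14: mid=3
6<14: swap(2,3), lo=3 mid=4 ⇒ [8,2,6,14,13,5,17,12,16,15,18]
13<14: swap(3,4), lo=4 mid=5 ⇒ [8,2,6,13,14,5,17,12,16,15,18]
5<14: swap(4,5), lo=5 mid=6 ⇒ [8,2,6,13,5,14,17,12,16,15,18]
17>14: swap(6,7), hi=6 ⇒ [8,2,6,13,5,14,12,17,16,15,18]
12<14: swap(5,6), lo=6 mid=7 ⇒ [8,2,6,13,5,12,14,17,16,15,18]
done. lo=6 hi=6; a=[8,2,6,13,5,12,14,17,16,15,18]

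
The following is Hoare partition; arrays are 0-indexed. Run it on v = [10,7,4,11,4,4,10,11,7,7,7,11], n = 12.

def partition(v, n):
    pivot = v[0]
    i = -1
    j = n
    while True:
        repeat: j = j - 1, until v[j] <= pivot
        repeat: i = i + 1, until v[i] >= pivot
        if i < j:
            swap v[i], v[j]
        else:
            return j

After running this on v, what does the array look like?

pivot=10
j stops at 10 (7), i stops at 0 (10); swap ⇒ [7,7,4,11,4,4,10,11,7,7,10,11]
j stops at 9 (7), i stops at 3 (11); swap ⇒ [7,7,4,7,4,4,10,11,7,11,10,11]
j stops at 8 (7), i stops at 6 (10); swap ⇒ [7,7,4,7,4,4,7,11,10,11,10,11]
j stops at 6, i stops at 7; i≥j ⇒ return 6. v=[7,7,4,7,4,4,7,11,10,11,10,11]

[7,7,4,7,4,4,7,11,10,11,10,11]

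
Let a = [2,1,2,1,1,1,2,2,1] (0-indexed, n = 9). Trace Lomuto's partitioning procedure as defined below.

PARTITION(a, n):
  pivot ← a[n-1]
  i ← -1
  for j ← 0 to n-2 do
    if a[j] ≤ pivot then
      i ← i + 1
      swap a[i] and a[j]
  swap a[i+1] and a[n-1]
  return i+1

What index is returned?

pivot=1, i=-1
j=0: 2>1, skip
j=1: 1≤1, i=0, swap(0,1) ⇒ [1,2,2,1,1,1,2,2,1]
j=2: 2>1, skip
j=3: 1≤1, i=1, swap(1,3) ⇒ [1,1,2,2,1,1,2,2,1]
j=4: 1≤1, i=2, swap(2,4) ⇒ [1,1,1,2,2,1,2,2,1]
j=5: 1≤1, i=3, swap(3,5) ⇒ [1,1,1,1,2,2,2,2,1]
j=6: 2>1, skip
j=7: 2>1, skip
swap(4,8) ⇒ [1,1,1,1,1,2,2,2,2]; return 4

4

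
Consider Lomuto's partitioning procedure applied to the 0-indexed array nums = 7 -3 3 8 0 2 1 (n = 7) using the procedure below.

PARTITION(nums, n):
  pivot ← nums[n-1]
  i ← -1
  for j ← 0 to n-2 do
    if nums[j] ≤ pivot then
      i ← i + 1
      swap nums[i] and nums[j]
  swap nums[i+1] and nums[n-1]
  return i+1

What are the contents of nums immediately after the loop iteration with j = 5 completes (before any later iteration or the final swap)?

-3 0 3 8 7 2 1

pivot = nums[6] = 1; i = -1
j=0: nums[0]=7 > 1 → no swap
j=1: nums[1]=-3 ≤ 1 → i=0, swap nums[0],nums[1] → -3 7 3 8 0 2 1
j=2: nums[2]=3 > 1 → no swap
j=3: nums[3]=8 > 1 → no swap
j=4: nums[4]=0 ≤ 1 → i=1, swap nums[1],nums[4] → -3 0 3 8 7 2 1
j=5: nums[5]=2 > 1 → no swap
(after j=5) nums = -3 0 3 8 7 2 1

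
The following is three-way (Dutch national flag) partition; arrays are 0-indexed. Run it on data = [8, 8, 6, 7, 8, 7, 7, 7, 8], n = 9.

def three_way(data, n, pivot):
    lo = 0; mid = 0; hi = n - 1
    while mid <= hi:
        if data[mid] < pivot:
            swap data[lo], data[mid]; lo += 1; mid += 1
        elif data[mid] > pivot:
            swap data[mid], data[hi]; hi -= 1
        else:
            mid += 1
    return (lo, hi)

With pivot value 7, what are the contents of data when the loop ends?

pivot = 7; lo=0, mid=0, hi=8
data[mid]=8>7: swap data[0],data[8]; hi=7 → [8, 8, 6, 7, 8, 7, 7, 7, 8]
data[mid]=8>7: swap data[0],data[7]; hi=6 → [7, 8, 6, 7, 8, 7, 7, 8, 8]
data[mid]=7=7: mid=1
data[mid]=8>7: swap data[1],data[6]; hi=5 → [7, 7, 6, 7, 8, 7, 8, 8, 8]
data[mid]=7=7: mid=2
data[mid]=6<7: swap data[0],data[2]; lo=1,mid=3 → [6, 7, 7, 7, 8, 7, 8, 8, 8]
data[mid]=7=7: mid=4
data[mid]=8>7: swap data[4],data[5]; hi=4 → [6, 7, 7, 7, 7, 8, 8, 8, 8]
data[mid]=7=7: mid=5
end: lo=1, hi=4; data = [6, 7, 7, 7, 7, 8, 8, 8, 8]

[6, 7, 7, 7, 7, 8, 8, 8, 8]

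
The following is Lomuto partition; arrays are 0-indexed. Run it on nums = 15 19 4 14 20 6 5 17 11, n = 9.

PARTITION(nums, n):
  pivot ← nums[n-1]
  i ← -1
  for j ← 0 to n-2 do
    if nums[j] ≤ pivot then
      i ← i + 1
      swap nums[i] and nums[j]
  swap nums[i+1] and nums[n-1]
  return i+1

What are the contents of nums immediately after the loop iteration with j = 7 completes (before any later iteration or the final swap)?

pivot=11, i=-1
j=0: 15>11, skip
j=1: 19>11, skip
j=2: 4≤11, i=0, swap(0,2) ⇒ 4 19 15 14 20 6 5 17 11
j=3: 14>11, skip
j=4: 20>11, skip
j=5: 6≤11, i=1, swap(1,5) ⇒ 4 6 15 14 20 19 5 17 11
j=6: 5≤11, i=2, swap(2,6) ⇒ 4 6 5 14 20 19 15 17 11
j=7: 17>11, skip
(after j=7) nums = 4 6 5 14 20 19 15 17 11

4 6 5 14 20 19 15 17 11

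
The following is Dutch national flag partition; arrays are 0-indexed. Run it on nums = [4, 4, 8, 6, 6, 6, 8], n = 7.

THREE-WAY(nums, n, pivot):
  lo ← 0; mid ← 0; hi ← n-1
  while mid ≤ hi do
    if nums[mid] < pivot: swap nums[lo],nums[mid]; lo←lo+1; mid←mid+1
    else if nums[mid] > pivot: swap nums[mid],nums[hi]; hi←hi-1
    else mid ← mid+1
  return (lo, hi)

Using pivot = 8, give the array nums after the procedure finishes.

[4, 4, 6, 6, 6, 8, 8]

lo=0 mid=0 hi=6
4<8: swap(0,0), lo=1 mid=1 ⇒ [4, 4, 8, 6, 6, 6, 8]
4<8: swap(1,1), lo=2 mid=2 ⇒ [4, 4, 8, 6, 6, 6, 8]
8=8: mid=3
6<8: swap(2,3), lo=3 mid=4 ⇒ [4, 4, 6, 8, 6, 6, 8]
6<8: swap(3,4), lo=4 mid=5 ⇒ [4, 4, 6, 6, 8, 6, 8]
6<8: swap(4,5), lo=5 mid=6 ⇒ [4, 4, 6, 6, 6, 8, 8]
8=8: mid=7
done. lo=5 hi=6; nums=[4, 4, 6, 6, 6, 8, 8]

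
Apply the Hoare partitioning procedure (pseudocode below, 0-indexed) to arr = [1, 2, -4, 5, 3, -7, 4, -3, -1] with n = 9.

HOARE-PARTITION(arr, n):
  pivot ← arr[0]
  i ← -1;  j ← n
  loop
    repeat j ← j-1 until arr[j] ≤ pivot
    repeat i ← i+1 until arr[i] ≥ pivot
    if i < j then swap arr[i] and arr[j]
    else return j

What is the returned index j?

pivot=1
j stops at 8 (-1), i stops at 0 (1); swap ⇒ [-1, 2, -4, 5, 3, -7, 4, -3, 1]
j stops at 7 (-3), i stops at 1 (2); swap ⇒ [-1, -3, -4, 5, 3, -7, 4, 2, 1]
j stops at 5 (-7), i stops at 3 (5); swap ⇒ [-1, -3, -4, -7, 3, 5, 4, 2, 1]
j stops at 3, i stops at 4; i≥j ⇒ return 3. arr=[-1, -3, -4, -7, 3, 5, 4, 2, 1]

3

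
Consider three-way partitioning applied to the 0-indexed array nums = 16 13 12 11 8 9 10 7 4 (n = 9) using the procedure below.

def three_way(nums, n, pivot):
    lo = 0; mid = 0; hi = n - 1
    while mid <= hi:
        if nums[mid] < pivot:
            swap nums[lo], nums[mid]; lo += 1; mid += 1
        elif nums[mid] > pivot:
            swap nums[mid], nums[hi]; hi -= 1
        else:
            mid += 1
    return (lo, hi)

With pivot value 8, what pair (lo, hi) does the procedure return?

(2, 2)

pivot = 8; lo=0, mid=0, hi=8
nums[mid]=16>8: swap nums[0],nums[8]; hi=7 → 4 13 12 11 8 9 10 7 16
nums[mid]=4<8: swap nums[0],nums[0]; lo=1,mid=1 → 4 13 12 11 8 9 10 7 16
nums[mid]=13>8: swap nums[1],nums[7]; hi=6 → 4 7 12 11 8 9 10 13 16
nums[mid]=7<8: swap nums[1],nums[1]; lo=2,mid=2 → 4 7 12 11 8 9 10 13 16
nums[mid]=12>8: swap nums[2],nums[6]; hi=5 → 4 7 10 11 8 9 12 13 16
nums[mid]=10>8: swap nums[2],nums[5]; hi=4 → 4 7 9 11 8 10 12 13 16
nums[mid]=9>8: swap nums[2],nums[4]; hi=3 → 4 7 8 11 9 10 12 13 16
nums[mid]=8=8: mid=3
nums[mid]=11>8: swap nums[3],nums[3]; hi=2 → 4 7 8 11 9 10 12 13 16
end: lo=2, hi=2; nums = 4 7 8 11 9 10 12 13 16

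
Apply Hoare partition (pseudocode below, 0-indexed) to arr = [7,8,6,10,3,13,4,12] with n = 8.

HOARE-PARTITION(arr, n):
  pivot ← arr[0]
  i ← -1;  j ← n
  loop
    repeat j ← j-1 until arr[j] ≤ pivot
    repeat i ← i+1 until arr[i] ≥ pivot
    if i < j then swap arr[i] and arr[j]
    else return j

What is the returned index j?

2

pivot=7
j stops at 6 (4), i stops at 0 (7); swap ⇒ [4,8,6,10,3,13,7,12]
j stops at 4 (3), i stops at 1 (8); swap ⇒ [4,3,6,10,8,13,7,12]
j stops at 2, i stops at 3; i≥j ⇒ return 2. arr=[4,3,6,10,8,13,7,12]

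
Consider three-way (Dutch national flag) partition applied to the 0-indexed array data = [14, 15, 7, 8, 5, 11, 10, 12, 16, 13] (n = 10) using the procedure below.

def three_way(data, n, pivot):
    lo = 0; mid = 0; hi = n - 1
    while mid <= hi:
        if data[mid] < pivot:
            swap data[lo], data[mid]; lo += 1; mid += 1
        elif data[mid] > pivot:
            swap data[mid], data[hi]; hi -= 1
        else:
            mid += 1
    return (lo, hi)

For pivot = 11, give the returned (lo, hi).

(4, 4)

pivot = 11; lo=0, mid=0, hi=9
data[mid]=14>11: swap data[0],data[9]; hi=8 → [13, 15, 7, 8, 5, 11, 10, 12, 16, 14]
data[mid]=13>11: swap data[0],data[8]; hi=7 → [16, 15, 7, 8, 5, 11, 10, 12, 13, 14]
data[mid]=16>11: swap data[0],data[7]; hi=6 → [12, 15, 7, 8, 5, 11, 10, 16, 13, 14]
data[mid]=12>11: swap data[0],data[6]; hi=5 → [10, 15, 7, 8, 5, 11, 12, 16, 13, 14]
data[mid]=10<11: swap data[0],data[0]; lo=1,mid=1 → [10, 15, 7, 8, 5, 11, 12, 16, 13, 14]
data[mid]=15>11: swap data[1],data[5]; hi=4 → [10, 11, 7, 8, 5, 15, 12, 16, 13, 14]
data[mid]=11=11: mid=2
data[mid]=7<11: swap data[1],data[2]; lo=2,mid=3 → [10, 7, 11, 8, 5, 15, 12, 16, 13, 14]
data[mid]=8<11: swap data[2],data[3]; lo=3,mid=4 → [10, 7, 8, 11, 5, 15, 12, 16, 13, 14]
data[mid]=5<11: swap data[3],data[4]; lo=4,mid=5 → [10, 7, 8, 5, 11, 15, 12, 16, 13, 14]
end: lo=4, hi=4; data = [10, 7, 8, 5, 11, 15, 12, 16, 13, 14]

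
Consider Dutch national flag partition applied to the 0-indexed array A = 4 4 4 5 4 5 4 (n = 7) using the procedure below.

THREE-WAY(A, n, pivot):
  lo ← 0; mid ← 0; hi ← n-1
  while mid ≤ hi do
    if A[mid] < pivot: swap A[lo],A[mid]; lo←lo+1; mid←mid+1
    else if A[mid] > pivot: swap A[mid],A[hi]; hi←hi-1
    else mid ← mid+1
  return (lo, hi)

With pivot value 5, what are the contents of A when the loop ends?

4 4 4 4 4 5 5

pivot = 5; lo=0, mid=0, hi=6
A[mid]=4<5: swap A[0],A[0]; lo=1,mid=1 → 4 4 4 5 4 5 4
A[mid]=4<5: swap A[1],A[1]; lo=2,mid=2 → 4 4 4 5 4 5 4
A[mid]=4<5: swap A[2],A[2]; lo=3,mid=3 → 4 4 4 5 4 5 4
A[mid]=5=5: mid=4
A[mid]=4<5: swap A[3],A[4]; lo=4,mid=5 → 4 4 4 4 5 5 4
A[mid]=5=5: mid=6
A[mid]=4<5: swap A[4],A[6]; lo=5,mid=7 → 4 4 4 4 4 5 5
end: lo=5, hi=6; A = 4 4 4 4 4 5 5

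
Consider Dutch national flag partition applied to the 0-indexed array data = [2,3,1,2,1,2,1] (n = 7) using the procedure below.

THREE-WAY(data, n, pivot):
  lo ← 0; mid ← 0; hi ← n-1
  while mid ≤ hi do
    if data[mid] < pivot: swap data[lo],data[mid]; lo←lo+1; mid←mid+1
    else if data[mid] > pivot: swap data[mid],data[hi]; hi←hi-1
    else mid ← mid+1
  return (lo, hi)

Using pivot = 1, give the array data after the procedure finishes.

pivot = 1; lo=0, mid=0, hi=6
data[mid]=2>1: swap data[0],data[6]; hi=5 → [1,3,1,2,1,2,2]
data[mid]=1=1: mid=1
data[mid]=3>1: swap data[1],data[5]; hi=4 → [1,2,1,2,1,3,2]
data[mid]=2>1: swap data[1],data[4]; hi=3 → [1,1,1,2,2,3,2]
data[mid]=1=1: mid=2
data[mid]=1=1: mid=3
data[mid]=2>1: swap data[3],data[3]; hi=2 → [1,1,1,2,2,3,2]
end: lo=0, hi=2; data = [1,1,1,2,2,3,2]

[1,1,1,2,2,3,2]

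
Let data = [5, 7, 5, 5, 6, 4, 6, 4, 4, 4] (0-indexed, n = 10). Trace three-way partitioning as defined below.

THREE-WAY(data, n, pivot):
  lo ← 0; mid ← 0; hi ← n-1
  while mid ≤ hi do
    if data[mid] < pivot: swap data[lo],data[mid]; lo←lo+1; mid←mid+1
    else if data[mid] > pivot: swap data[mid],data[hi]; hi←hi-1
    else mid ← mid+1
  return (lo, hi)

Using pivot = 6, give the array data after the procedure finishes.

[5, 4, 5, 5, 4, 4, 4, 6, 6, 7]

lo=0 mid=0 hi=9
5<6: swap(0,0), lo=1 mid=1 ⇒ [5, 7, 5, 5, 6, 4, 6, 4, 4, 4]
7>6: swap(1,9), hi=8 ⇒ [5, 4, 5, 5, 6, 4, 6, 4, 4, 7]
4<6: swap(1,1), lo=2 mid=2 ⇒ [5, 4, 5, 5, 6, 4, 6, 4, 4, 7]
5<6: swap(2,2), lo=3 mid=3 ⇒ [5, 4, 5, 5, 6, 4, 6, 4, 4, 7]
5<6: swap(3,3), lo=4 mid=4 ⇒ [5, 4, 5, 5, 6, 4, 6, 4, 4, 7]
6=6: mid=5
4<6: swap(4,5), lo=5 mid=6 ⇒ [5, 4, 5, 5, 4, 6, 6, 4, 4, 7]
6=6: mid=7
4<6: swap(5,7), lo=6 mid=8 ⇒ [5, 4, 5, 5, 4, 4, 6, 6, 4, 7]
4<6: swap(6,8), lo=7 mid=9 ⇒ [5, 4, 5, 5, 4, 4, 4, 6, 6, 7]
done. lo=7 hi=8; data=[5, 4, 5, 5, 4, 4, 4, 6, 6, 7]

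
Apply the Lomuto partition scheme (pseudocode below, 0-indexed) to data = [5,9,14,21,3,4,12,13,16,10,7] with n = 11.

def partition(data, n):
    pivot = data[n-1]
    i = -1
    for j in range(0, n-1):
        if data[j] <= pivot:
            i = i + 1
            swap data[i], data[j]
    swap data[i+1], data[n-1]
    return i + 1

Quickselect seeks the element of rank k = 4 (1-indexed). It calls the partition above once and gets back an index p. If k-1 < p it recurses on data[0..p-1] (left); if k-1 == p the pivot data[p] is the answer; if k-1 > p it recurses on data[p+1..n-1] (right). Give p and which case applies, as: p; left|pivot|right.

pivot = data[10] = 7; i = -1
j=0: data[0]=5 ≤ 7 → i=0, swap data[0],data[0] (no change) → [5,9,14,21,3,4,12,13,16,10,7]
j=1: data[1]=9 > 7 → no swap
j=2: data[2]=14 > 7 → no swap
j=3: data[3]=21 > 7 → no swap
j=4: data[4]=3 ≤ 7 → i=1, swap data[1],data[4] → [5,3,14,21,9,4,12,13,16,10,7]
j=5: data[5]=4 ≤ 7 → i=2, swap data[2],data[5] → [5,3,4,21,9,14,12,13,16,10,7]
j=6: data[6]=12 > 7 → no swap
j=7: data[7]=13 > 7 → no swap
j=8: data[8]=16 > 7 → no swap
j=9: data[9]=10 > 7 → no swap
final swap data[3],data[10] → [5,3,4,7,9,14,12,13,16,10,21]; return 3
p = 3; k-1 = 3 == 3 ⇒ pivot

3; pivot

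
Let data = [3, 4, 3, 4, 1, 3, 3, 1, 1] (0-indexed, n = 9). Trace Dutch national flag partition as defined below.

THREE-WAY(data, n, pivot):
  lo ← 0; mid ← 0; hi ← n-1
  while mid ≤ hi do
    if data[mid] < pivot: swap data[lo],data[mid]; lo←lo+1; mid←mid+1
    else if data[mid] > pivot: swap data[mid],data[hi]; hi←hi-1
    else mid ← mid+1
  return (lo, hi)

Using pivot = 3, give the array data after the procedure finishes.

[1, 1, 1, 3, 3, 3, 3, 4, 4]

lo=0 mid=0 hi=8
3=3: mid=1
4>3: swap(1,8), hi=7 ⇒ [3, 1, 3, 4, 1, 3, 3, 1, 4]
1<3: swap(0,1), lo=1 mid=2 ⇒ [1, 3, 3, 4, 1, 3, 3, 1, 4]
3=3: mid=3
4>3: swap(3,7), hi=6 ⇒ [1, 3, 3, 1, 1, 3, 3, 4, 4]
1<3: swap(1,3), lo=2 mid=4 ⇒ [1, 1, 3, 3, 1, 3, 3, 4, 4]
1<3: swap(2,4), lo=3 mid=5 ⇒ [1, 1, 1, 3, 3, 3, 3, 4, 4]
3=3: mid=6
3=3: mid=7
done. lo=3 hi=6; data=[1, 1, 1, 3, 3, 3, 3, 4, 4]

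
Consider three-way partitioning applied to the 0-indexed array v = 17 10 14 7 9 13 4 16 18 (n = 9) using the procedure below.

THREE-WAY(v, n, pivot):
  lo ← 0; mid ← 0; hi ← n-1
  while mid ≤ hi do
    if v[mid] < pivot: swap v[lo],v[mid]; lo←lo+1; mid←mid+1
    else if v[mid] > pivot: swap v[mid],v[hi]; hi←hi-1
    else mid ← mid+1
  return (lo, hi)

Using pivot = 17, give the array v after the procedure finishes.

10 14 7 9 13 4 16 17 18

lo=0 mid=0 hi=8
17=17: mid=1
10<17: swap(0,1), lo=1 mid=2 ⇒ 10 17 14 7 9 13 4 16 18
14<17: swap(1,2), lo=2 mid=3 ⇒ 10 14 17 7 9 13 4 16 18
7<17: swap(2,3), lo=3 mid=4 ⇒ 10 14 7 17 9 13 4 16 18
9<17: swap(3,4), lo=4 mid=5 ⇒ 10 14 7 9 17 13 4 16 18
13<17: swap(4,5), lo=5 mid=6 ⇒ 10 14 7 9 13 17 4 16 18
4<17: swap(5,6), lo=6 mid=7 ⇒ 10 14 7 9 13 4 17 16 18
16<17: swap(6,7), lo=7 mid=8 ⇒ 10 14 7 9 13 4 16 17 18
18>17: swap(8,8), hi=7 ⇒ 10 14 7 9 13 4 16 17 18
done. lo=7 hi=7; v=10 14 7 9 13 4 16 17 18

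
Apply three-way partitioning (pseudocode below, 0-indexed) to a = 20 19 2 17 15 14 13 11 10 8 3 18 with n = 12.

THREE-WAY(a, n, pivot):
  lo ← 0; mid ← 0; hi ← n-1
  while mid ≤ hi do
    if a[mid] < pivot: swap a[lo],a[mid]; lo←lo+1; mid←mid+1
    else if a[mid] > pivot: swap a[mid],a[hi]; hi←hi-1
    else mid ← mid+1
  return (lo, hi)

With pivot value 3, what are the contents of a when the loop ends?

pivot = 3; lo=0, mid=0, hi=11
a[mid]=20>3: swap a[0],a[11]; hi=10 → 18 19 2 17 15 14 13 11 10 8 3 20
a[mid]=18>3: swap a[0],a[10]; hi=9 → 3 19 2 17 15 14 13 11 10 8 18 20
a[mid]=3=3: mid=1
a[mid]=19>3: swap a[1],a[9]; hi=8 → 3 8 2 17 15 14 13 11 10 19 18 20
a[mid]=8>3: swap a[1],a[8]; hi=7 → 3 10 2 17 15 14 13 11 8 19 18 20
a[mid]=10>3: swap a[1],a[7]; hi=6 → 3 11 2 17 15 14 13 10 8 19 18 20
a[mid]=11>3: swap a[1],a[6]; hi=5 → 3 13 2 17 15 14 11 10 8 19 18 20
a[mid]=13>3: swap a[1],a[5]; hi=4 → 3 14 2 17 15 13 11 10 8 19 18 20
a[mid]=14>3: swap a[1],a[4]; hi=3 → 3 15 2 17 14 13 11 10 8 19 18 20
a[mid]=15>3: swap a[1],a[3]; hi=2 → 3 17 2 15 14 13 11 10 8 19 18 20
a[mid]=17>3: swap a[1],a[2]; hi=1 → 3 2 17 15 14 13 11 10 8 19 18 20
a[mid]=2<3: swap a[0],a[1]; lo=1,mid=2 → 2 3 17 15 14 13 11 10 8 19 18 20
end: lo=1, hi=1; a = 2 3 17 15 14 13 11 10 8 19 18 20

2 3 17 15 14 13 11 10 8 19 18 20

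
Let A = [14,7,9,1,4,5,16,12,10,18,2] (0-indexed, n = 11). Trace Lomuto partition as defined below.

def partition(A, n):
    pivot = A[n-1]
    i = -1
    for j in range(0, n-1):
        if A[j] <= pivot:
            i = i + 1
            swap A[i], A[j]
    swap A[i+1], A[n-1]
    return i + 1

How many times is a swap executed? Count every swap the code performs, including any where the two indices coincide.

pivot=2, i=-1
j=0: 14>2, skip
j=1: 7>2, skip
j=2: 9>2, skip
j=3: 1≤2, i=0, swap(0,3) ⇒ [1,7,9,14,4,5,16,12,10,18,2]
j=4: 4>2, skip
j=5: 5>2, skip
j=6: 16>2, skip
j=7: 12>2, skip
j=8: 10>2, skip
j=9: 18>2, skip
swap(1,10) ⇒ [1,2,9,14,4,5,16,12,10,18,7]; return 1

2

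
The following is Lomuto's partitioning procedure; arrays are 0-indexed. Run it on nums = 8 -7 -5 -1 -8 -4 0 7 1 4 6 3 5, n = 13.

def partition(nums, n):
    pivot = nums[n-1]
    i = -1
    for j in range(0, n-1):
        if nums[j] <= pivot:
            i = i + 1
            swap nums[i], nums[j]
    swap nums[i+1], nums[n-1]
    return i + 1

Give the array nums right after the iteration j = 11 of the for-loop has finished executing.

pivot = nums[12] = 5; i = -1
j=0: nums[0]=8 > 5 → no swap
j=1: nums[1]=-7 ≤ 5 → i=0, swap nums[0],nums[1] → -7 8 -5 -1 -8 -4 0 7 1 4 6 3 5
j=2: nums[2]=-5 ≤ 5 → i=1, swap nums[1],nums[2] → -7 -5 8 -1 -8 -4 0 7 1 4 6 3 5
j=3: nums[3]=-1 ≤ 5 → i=2, swap nums[2],nums[3] → -7 -5 -1 8 -8 -4 0 7 1 4 6 3 5
j=4: nums[4]=-8 ≤ 5 → i=3, swap nums[3],nums[4] → -7 -5 -1 -8 8 -4 0 7 1 4 6 3 5
j=5: nums[5]=-4 ≤ 5 → i=4, swap nums[4],nums[5] → -7 -5 -1 -8 -4 8 0 7 1 4 6 3 5
j=6: nums[6]=0 ≤ 5 → i=5, swap nums[5],nums[6] → -7 -5 -1 -8 -4 0 8 7 1 4 6 3 5
j=7: nums[7]=7 > 5 → no swap
j=8: nums[8]=1 ≤ 5 → i=6, swap nums[6],nums[8] → -7 -5 -1 -8 -4 0 1 7 8 4 6 3 5
j=9: nums[9]=4 ≤ 5 → i=7, swap nums[7],nums[9] → -7 -5 -1 -8 -4 0 1 4 8 7 6 3 5
j=10: nums[10]=6 > 5 → no swap
j=11: nums[11]=3 ≤ 5 → i=8, swap nums[8],nums[11] → -7 -5 -1 -8 -4 0 1 4 3 7 6 8 5
(after j=11) nums = -7 -5 -1 -8 -4 0 1 4 3 7 6 8 5

-7 -5 -1 -8 -4 0 1 4 3 7 6 8 5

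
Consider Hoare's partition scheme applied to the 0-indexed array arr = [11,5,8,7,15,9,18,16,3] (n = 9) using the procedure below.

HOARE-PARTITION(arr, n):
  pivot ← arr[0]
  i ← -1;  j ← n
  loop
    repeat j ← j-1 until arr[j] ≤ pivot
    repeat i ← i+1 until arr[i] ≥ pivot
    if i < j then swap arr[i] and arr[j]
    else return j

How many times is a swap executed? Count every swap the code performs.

pivot = arr[0] = 11; i = -1, j = 9
j→8 (arr[8]=3≤11), i→0 (arr[0]=11≥11); i<j, swap → [3,5,8,7,15,9,18,16,11]
j→5 (arr[5]=9≤11), i→4 (arr[4]=15≥11); i<j, swap → [3,5,8,7,9,15,18,16,11]
j→4, i→5; i≥j, return j=4. arr = [3,5,8,7,9,15,18,16,11]

2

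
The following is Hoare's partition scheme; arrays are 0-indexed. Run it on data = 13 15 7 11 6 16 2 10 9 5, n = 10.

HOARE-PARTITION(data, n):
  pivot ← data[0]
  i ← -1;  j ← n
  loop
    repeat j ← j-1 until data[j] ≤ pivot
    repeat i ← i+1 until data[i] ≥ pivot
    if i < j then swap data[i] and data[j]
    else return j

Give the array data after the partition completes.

5 9 7 11 6 10 2 16 15 13

pivot = data[0] = 13; i = -1, j = 10
j→9 (data[9]=5≤13), i→0 (data[0]=13≥13); i<j, swap → 5 15 7 11 6 16 2 10 9 13
j→8 (data[8]=9≤13), i→1 (data[1]=15≥13); i<j, swap → 5 9 7 11 6 16 2 10 15 13
j→7 (data[7]=10≤13), i→5 (data[5]=16≥13); i<j, swap → 5 9 7 11 6 10 2 16 15 13
j→6, i→7; i≥j, return j=6. data = 5 9 7 11 6 10 2 16 15 13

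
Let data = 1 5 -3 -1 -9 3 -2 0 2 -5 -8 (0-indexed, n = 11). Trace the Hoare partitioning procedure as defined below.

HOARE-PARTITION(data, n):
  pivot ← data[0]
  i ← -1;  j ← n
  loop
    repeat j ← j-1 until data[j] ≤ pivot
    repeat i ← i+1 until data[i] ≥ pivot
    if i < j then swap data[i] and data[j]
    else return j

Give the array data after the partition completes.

pivot=1
j stops at 10 (-8), i stops at 0 (1); swap ⇒ -8 5 -3 -1 -9 3 -2 0 2 -5 1
j stops at 9 (-5), i stops at 1 (5); swap ⇒ -8 -5 -3 -1 -9 3 -2 0 2 5 1
j stops at 7 (0), i stops at 5 (3); swap ⇒ -8 -5 -3 -1 -9 0 -2 3 2 5 1
j stops at 6, i stops at 7; i≥j ⇒ return 6. data=-8 -5 -3 -1 -9 0 -2 3 2 5 1

-8 -5 -3 -1 -9 0 -2 3 2 5 1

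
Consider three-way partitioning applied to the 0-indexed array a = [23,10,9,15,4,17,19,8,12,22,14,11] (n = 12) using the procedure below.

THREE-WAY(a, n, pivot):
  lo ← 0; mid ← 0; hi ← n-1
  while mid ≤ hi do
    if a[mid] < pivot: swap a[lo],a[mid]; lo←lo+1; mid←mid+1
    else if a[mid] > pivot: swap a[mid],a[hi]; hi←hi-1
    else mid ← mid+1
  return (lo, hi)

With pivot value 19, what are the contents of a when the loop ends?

lo=0 mid=0 hi=11
23>19: swap(0,11), hi=10 ⇒ [11,10,9,15,4,17,19,8,12,22,14,23]
11<19: swap(0,0), lo=1 mid=1 ⇒ [11,10,9,15,4,17,19,8,12,22,14,23]
10<19: swap(1,1), lo=2 mid=2 ⇒ [11,10,9,15,4,17,19,8,12,22,14,23]
9<19: swap(2,2), lo=3 mid=3 ⇒ [11,10,9,15,4,17,19,8,12,22,14,23]
15<19: swap(3,3), lo=4 mid=4 ⇒ [11,10,9,15,4,17,19,8,12,22,14,23]
4<19: swap(4,4), lo=5 mid=5 ⇒ [11,10,9,15,4,17,19,8,12,22,14,23]
17<19: swap(5,5), lo=6 mid=6 ⇒ [11,10,9,15,4,17,19,8,12,22,14,23]
19=19: mid=7
8<19: swap(6,7), lo=7 mid=8 ⇒ [11,10,9,15,4,17,8,19,12,22,14,23]
12<19: swap(7,8), lo=8 mid=9 ⇒ [11,10,9,15,4,17,8,12,19,22,14,23]
22>19: swap(9,10), hi=9 ⇒ [11,10,9,15,4,17,8,12,19,14,22,23]
14<19: swap(8,9), lo=9 mid=10 ⇒ [11,10,9,15,4,17,8,12,14,19,22,23]
done. lo=9 hi=9; a=[11,10,9,15,4,17,8,12,14,19,22,23]

[11,10,9,15,4,17,8,12,14,19,22,23]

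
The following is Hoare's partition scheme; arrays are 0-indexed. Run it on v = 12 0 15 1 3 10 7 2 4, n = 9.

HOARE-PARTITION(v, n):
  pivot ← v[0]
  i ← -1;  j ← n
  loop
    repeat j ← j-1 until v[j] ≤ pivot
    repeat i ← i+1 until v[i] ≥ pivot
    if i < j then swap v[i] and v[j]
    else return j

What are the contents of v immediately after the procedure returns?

4 0 2 1 3 10 7 15 12

pivot = v[0] = 12; i = -1, j = 9
j→8 (v[8]=4≤12), i→0 (v[0]=12≥12); i<j, swap → 4 0 15 1 3 10 7 2 12
j→7 (v[7]=2≤12), i→2 (v[2]=15≥12); i<j, swap → 4 0 2 1 3 10 7 15 12
j→6, i→7; i≥j, return j=6. v = 4 0 2 1 3 10 7 15 12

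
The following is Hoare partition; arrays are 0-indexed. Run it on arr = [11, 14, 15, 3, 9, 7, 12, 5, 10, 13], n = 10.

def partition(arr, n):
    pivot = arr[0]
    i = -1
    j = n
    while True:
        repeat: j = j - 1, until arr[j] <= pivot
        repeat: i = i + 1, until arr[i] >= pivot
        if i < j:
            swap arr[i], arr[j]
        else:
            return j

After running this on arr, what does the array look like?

pivot=11
j stops at 8 (10), i stops at 0 (11); swap ⇒ [10, 14, 15, 3, 9, 7, 12, 5, 11, 13]
j stops at 7 (5), i stops at 1 (14); swap ⇒ [10, 5, 15, 3, 9, 7, 12, 14, 11, 13]
j stops at 5 (7), i stops at 2 (15); swap ⇒ [10, 5, 7, 3, 9, 15, 12, 14, 11, 13]
j stops at 4, i stops at 5; i≥j ⇒ return 4. arr=[10, 5, 7, 3, 9, 15, 12, 14, 11, 13]

[10, 5, 7, 3, 9, 15, 12, 14, 11, 13]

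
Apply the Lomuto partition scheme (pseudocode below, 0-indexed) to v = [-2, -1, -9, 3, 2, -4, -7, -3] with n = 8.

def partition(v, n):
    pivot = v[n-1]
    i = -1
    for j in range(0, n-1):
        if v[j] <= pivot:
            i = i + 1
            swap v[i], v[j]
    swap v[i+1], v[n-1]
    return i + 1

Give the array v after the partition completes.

pivot=-3, i=-1
j=0: -2>-3, skip
j=1: -1>-3, skip
j=2: -9≤-3, i=0, swap(0,2) ⇒ [-9, -1, -2, 3, 2, -4, -7, -3]
j=3: 3>-3, skip
j=4: 2>-3, skip
j=5: -4≤-3, i=1, swap(1,5) ⇒ [-9, -4, -2, 3, 2, -1, -7, -3]
j=6: -7≤-3, i=2, swap(2,6) ⇒ [-9, -4, -7, 3, 2, -1, -2, -3]
swap(3,7) ⇒ [-9, -4, -7, -3, 2, -1, -2, 3]; return 3

[-9, -4, -7, -3, 2, -1, -2, 3]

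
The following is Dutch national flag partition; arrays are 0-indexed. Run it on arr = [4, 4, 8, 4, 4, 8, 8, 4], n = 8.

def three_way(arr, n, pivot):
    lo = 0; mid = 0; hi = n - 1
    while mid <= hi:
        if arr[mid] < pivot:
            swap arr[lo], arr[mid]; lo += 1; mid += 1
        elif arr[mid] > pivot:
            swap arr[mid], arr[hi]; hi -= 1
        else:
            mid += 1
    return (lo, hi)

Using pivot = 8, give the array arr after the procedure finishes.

[4, 4, 4, 4, 4, 8, 8, 8]

pivot = 8; lo=0, mid=0, hi=7
arr[mid]=4<8: swap arr[0],arr[0]; lo=1,mid=1 → [4, 4, 8, 4, 4, 8, 8, 4]
arr[mid]=4<8: swap arr[1],arr[1]; lo=2,mid=2 → [4, 4, 8, 4, 4, 8, 8, 4]
arr[mid]=8=8: mid=3
arr[mid]=4<8: swap arr[2],arr[3]; lo=3,mid=4 → [4, 4, 4, 8, 4, 8, 8, 4]
arr[mid]=4<8: swap arr[3],arr[4]; lo=4,mid=5 → [4, 4, 4, 4, 8, 8, 8, 4]
arr[mid]=8=8: mid=6
arr[mid]=8=8: mid=7
arr[mid]=4<8: swap arr[4],arr[7]; lo=5,mid=8 → [4, 4, 4, 4, 4, 8, 8, 8]
end: lo=5, hi=7; arr = [4, 4, 4, 4, 4, 8, 8, 8]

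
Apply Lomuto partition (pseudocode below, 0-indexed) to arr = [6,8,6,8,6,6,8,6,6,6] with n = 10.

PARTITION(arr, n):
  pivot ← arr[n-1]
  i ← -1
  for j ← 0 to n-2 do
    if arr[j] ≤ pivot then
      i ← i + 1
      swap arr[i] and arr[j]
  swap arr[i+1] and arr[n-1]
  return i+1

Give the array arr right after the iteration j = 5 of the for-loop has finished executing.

pivot = arr[9] = 6; i = -1
j=0: arr[0]=6 ≤ 6 → i=0, swap arr[0],arr[0] (no change) → [6,8,6,8,6,6,8,6,6,6]
j=1: arr[1]=8 > 6 → no swap
j=2: arr[2]=6 ≤ 6 → i=1, swap arr[1],arr[2] → [6,6,8,8,6,6,8,6,6,6]
j=3: arr[3]=8 > 6 → no swap
j=4: arr[4]=6 ≤ 6 → i=2, swap arr[2],arr[4] → [6,6,6,8,8,6,8,6,6,6]
j=5: arr[5]=6 ≤ 6 → i=3, swap arr[3],arr[5] → [6,6,6,6,8,8,8,6,6,6]
(after j=5) arr = [6,6,6,6,8,8,8,6,6,6]

[6,6,6,6,8,8,8,6,6,6]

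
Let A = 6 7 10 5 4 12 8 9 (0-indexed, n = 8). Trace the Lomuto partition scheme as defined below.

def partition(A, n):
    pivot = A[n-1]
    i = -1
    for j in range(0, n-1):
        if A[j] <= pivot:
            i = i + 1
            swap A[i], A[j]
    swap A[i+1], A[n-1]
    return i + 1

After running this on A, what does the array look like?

pivot=9, i=-1
j=0: 6≤9, i=0, swap(0,0) ⇒ 6 7 10 5 4 12 8 9
j=1: 7≤9, i=1, swap(1,1) ⇒ 6 7 10 5 4 12 8 9
j=2: 10>9, skip
j=3: 5≤9, i=2, swap(2,3) ⇒ 6 7 5 10 4 12 8 9
j=4: 4≤9, i=3, swap(3,4) ⇒ 6 7 5 4 10 12 8 9
j=5: 12>9, skip
j=6: 8≤9, i=4, swap(4,6) ⇒ 6 7 5 4 8 12 10 9
swap(5,7) ⇒ 6 7 5 4 8 9 10 12; return 5

6 7 5 4 8 9 10 12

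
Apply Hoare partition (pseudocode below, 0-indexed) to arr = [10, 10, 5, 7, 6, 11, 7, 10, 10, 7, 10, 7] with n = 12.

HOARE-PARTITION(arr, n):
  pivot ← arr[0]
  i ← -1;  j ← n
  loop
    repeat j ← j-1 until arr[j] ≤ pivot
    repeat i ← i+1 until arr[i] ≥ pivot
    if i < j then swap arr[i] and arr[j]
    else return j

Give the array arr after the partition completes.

pivot=10
j stops at 11 (7), i stops at 0 (10); swap ⇒ [7, 10, 5, 7, 6, 11, 7, 10, 10, 7, 10, 10]
j stops at 10 (10), i stops at 1 (10); swap ⇒ [7, 10, 5, 7, 6, 11, 7, 10, 10, 7, 10, 10]
j stops at 9 (7), i stops at 5 (11); swap ⇒ [7, 10, 5, 7, 6, 7, 7, 10, 10, 11, 10, 10]
j stops at 8 (10), i stops at 7 (10); swap ⇒ [7, 10, 5, 7, 6, 7, 7, 10, 10, 11, 10, 10]
j stops at 7, i stops at 8; i≥j ⇒ return 7. arr=[7, 10, 5, 7, 6, 7, 7, 10, 10, 11, 10, 10]

[7, 10, 5, 7, 6, 7, 7, 10, 10, 11, 10, 10]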